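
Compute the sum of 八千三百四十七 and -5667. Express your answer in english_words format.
Convert 八千三百四十七 (Chinese numeral) → 8×1000 + 3×100 + 4×10 + 7 = 8347 (decimal)
Compute 8347 + -5667 = 2680
Convert 2680 (decimal) → 2680 = 2×1000 + 6×100 + 80 → two thousand six hundred eighty (English words)
two thousand six hundred eighty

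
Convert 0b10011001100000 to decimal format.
Convert 0b10011001100000 (binary) → 8192 + 1024 + 512 + 64 + 32 = 9824 (decimal)
9824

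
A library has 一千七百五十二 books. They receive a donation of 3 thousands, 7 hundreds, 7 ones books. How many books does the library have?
Convert 一千七百五十二 (Chinese numeral) → 1×1000 + 7×100 + 5×10 + 2 = 1752 (decimal)
Convert 3 thousands, 7 hundreds, 7 ones (place-value notation) → 3×1000 + 7×100 + 7 = 3707 (decimal)
Compute 1752 + 3707 = 5459
5459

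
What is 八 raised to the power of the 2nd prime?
Convert 八 (Chinese numeral) → 8 (decimal)
Convert the 2nd prime (prime index) → 3 (decimal)
Compute 8 ^ 3 = 512
512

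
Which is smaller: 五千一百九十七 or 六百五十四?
Convert 五千一百九十七 (Chinese numeral) → 5×1000 + 1×100 + 9×10 + 7 = 5197 (decimal)
Convert 六百五十四 (Chinese numeral) → 6×100 + 5×10 + 4 = 654 (decimal)
Compare 5197 vs 654: smaller = 654
654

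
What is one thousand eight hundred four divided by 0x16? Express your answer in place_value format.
Convert one thousand eight hundred four (English words) → 1×1000 + 8×100 + 4 = 1804 (decimal)
Convert 0x16 (hexadecimal) → 1×16 + 6 = 22 (decimal)
Compute 1804 ÷ 22 = 82
Convert 82 (decimal) → 82 = 8×10 + 2 → 8 tens, 2 ones (place-value notation)
8 tens, 2 ones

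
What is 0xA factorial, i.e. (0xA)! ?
Convert 0xA (hexadecimal) → 10 (decimal)
Compute 10! = 3628800
3628800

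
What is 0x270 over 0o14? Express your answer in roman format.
Convert 0x270 (hexadecimal) → 2×256 + 7×16 = 624 (decimal)
Convert 0o14 (octal) → 1×8 + 4 = 12 (decimal)
Compute 624 ÷ 12 = 52
Convert 52 (decimal) → 52 = 50 + 1 + 1 → LII (Roman numeral)
LII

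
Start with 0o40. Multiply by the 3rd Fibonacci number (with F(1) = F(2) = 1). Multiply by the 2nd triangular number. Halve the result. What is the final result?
Convert 0o40 (octal) → 4×8 = 32 (decimal)
Start: 32
Convert the 3rd Fibonacci number (with F(1) = F(2) = 1) (Fibonacci index) → 1, 1, 2 → 2 (decimal)
32 × 2 = 64
Convert the 2nd triangular number (triangular index) → 2×3/2 = 3 (decimal)
64 × 3 = 192
192 ÷ 2 = 96
96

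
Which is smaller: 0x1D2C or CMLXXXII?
Convert 0x1D2C (hexadecimal) → 1×4096 + 13×256 + 2×16 + 12 = 7468 (decimal)
Convert CMLXXXII (Roman numeral) → 900 + 50 + 10 + 10 + 10 + 1 + 1 = 982 (decimal)
Compare 7468 vs 982: smaller = 982
982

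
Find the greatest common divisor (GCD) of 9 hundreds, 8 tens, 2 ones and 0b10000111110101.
Convert 9 hundreds, 8 tens, 2 ones (place-value notation) → 9×100 + 8×10 + 2 = 982 (decimal)
Convert 0b10000111110101 (binary) → 8192 + 256 + 128 + 64 + 32 + 16 + 4 + 1 = 8693 (decimal)
Compute gcd(982, 8693) = 1
1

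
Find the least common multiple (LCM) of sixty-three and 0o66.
Convert sixty-three (English words) → 63 (decimal)
Convert 0o66 (octal) → 6×8 + 6 = 54 (decimal)
Compute lcm(63, 54) = 378
378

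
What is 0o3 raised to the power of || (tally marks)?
Convert 0o3 (octal) → 3 (decimal)
Convert || (tally marks) → 2 (decimal)
Compute 3 ^ 2 = 9
9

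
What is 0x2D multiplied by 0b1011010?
Convert 0x2D (hexadecimal) → 2×16 + 13 = 45 (decimal)
Convert 0b1011010 (binary) → 64 + 16 + 8 + 2 = 90 (decimal)
Compute 45 × 90 = 4050
4050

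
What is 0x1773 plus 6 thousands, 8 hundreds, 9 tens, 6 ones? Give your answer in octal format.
Convert 0x1773 (hexadecimal) → 1×4096 + 7×256 + 7×16 + 3 = 6003 (decimal)
Convert 6 thousands, 8 hundreds, 9 tens, 6 ones (place-value notation) → 6×1000 + 8×100 + 9×10 + 6 = 6896 (decimal)
Compute 6003 + 6896 = 12899
Convert 12899 (decimal) → 12899 = 3×4096 + 1×512 + 1×64 + 4×8 + 3 → 0o31143 (octal)
0o31143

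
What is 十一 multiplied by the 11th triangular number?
Convert 十一 (Chinese numeral) → 1×10 + 1 = 11 (decimal)
Convert the 11th triangular number (triangular index) → 11×12/2 = 66 (decimal)
Compute 11 × 66 = 726
726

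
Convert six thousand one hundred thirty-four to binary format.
Convert six thousand one hundred thirty-four (English words) → 6×1000 + 1×100 + 34 = 6134 (decimal)
Convert 6134 (decimal) → 6134 = 4096 + 1024 + 512 + 256 + 128 + 64 + 32 + 16 + 4 + 2 → 0b1011111110110 (binary)
0b1011111110110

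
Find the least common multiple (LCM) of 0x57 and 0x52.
Convert 0x57 (hexadecimal) → 5×16 + 7 = 87 (decimal)
Convert 0x52 (hexadecimal) → 5×16 + 2 = 82 (decimal)
Compute lcm(87, 82) = 7134
7134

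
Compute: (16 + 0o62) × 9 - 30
Convert 0o62 (octal) → 6×8 + 2 = 50 (decimal)
Expression in decimal: (16 + 50) × 9 - 30
Parentheses first: 16 + 50 = 66
Multiply: 66 × 9 = 594
Subtract: 594 - 30 = 564
564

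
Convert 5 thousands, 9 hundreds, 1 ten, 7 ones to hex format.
Convert 5 thousands, 9 hundreds, 1 ten, 7 ones (place-value notation) → 5×1000 + 9×100 + 1×10 + 7 = 5917 (decimal)
Convert 5917 (decimal) → 5917 = 1×4096 + 7×256 + 1×16 + 13 → 0x171D (hexadecimal)
0x171D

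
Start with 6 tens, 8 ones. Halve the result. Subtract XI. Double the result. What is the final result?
Convert 6 tens, 8 ones (place-value notation) → 6×10 + 8 = 68 (decimal)
Start: 68
68 ÷ 2 = 34
Convert XI (Roman numeral) → 10 + 1 = 11 (decimal)
34 - 11 = 23
23 × 2 = 46
46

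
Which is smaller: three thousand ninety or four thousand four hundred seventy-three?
Convert three thousand ninety (English words) → 3×1000 + 90 = 3090 (decimal)
Convert four thousand four hundred seventy-three (English words) → 4×1000 + 4×100 + 73 = 4473 (decimal)
Compare 3090 vs 4473: smaller = 3090
3090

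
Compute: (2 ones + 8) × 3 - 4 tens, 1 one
Convert 2 ones (place-value notation) → 2 (decimal)
Convert 4 tens, 1 one (place-value notation) → 4×10 + 1 = 41 (decimal)
Expression in decimal: (2 + 8) × 3 - 41
Parentheses first: 2 + 8 = 10
Multiply: 10 × 3 = 30
Subtract: 30 - 41 = -11
-11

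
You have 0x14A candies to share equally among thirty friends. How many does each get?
Convert 0x14A (hexadecimal) → 1×256 + 4×16 + 10 = 330 (decimal)
Convert thirty (English words) → 30 (decimal)
Compute 330 ÷ 30 = 11
11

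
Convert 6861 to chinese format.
Convert 6861 (decimal) → 6861 = 6×1000 + 8×100 + 6×10 + 1 → 六千八百六十一 (Chinese numeral)
六千八百六十一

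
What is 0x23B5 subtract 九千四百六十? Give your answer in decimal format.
Convert 0x23B5 (hexadecimal) → 2×4096 + 3×256 + 11×16 + 5 = 9141 (decimal)
Convert 九千四百六十 (Chinese numeral) → 9×1000 + 4×100 + 6×10 = 9460 (decimal)
Compute 9141 - 9460 = -319
-319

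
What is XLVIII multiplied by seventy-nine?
Convert XLVIII (Roman numeral) → 40 + 5 + 1 + 1 + 1 = 48 (decimal)
Convert seventy-nine (English words) → 79 (decimal)
Compute 48 × 79 = 3792
3792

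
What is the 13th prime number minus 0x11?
The 13th prime number = 41
Convert 0x11 (hexadecimal) → 1×16 + 1 = 17 (decimal)
Compute 41 - 17 = 24
24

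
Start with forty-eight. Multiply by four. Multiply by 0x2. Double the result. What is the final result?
Convert forty-eight (English words) → 48 (decimal)
Start: 48
Convert four (English words) → 4 (decimal)
48 × 4 = 192
Convert 0x2 (hexadecimal) → 2 (decimal)
192 × 2 = 384
384 × 2 = 768
768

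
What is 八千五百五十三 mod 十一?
Convert 八千五百五十三 (Chinese numeral) → 8×1000 + 5×100 + 5×10 + 3 = 8553 (decimal)
Convert 十一 (Chinese numeral) → 1×10 + 1 = 11 (decimal)
Compute 8553 mod 11 = 6
6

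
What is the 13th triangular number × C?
Convert the 13th triangular number (triangular index) → 13×14/2 = 91 (decimal)
Convert C (Roman numeral) → 100 (decimal)
Compute 91 × 100 = 9100
9100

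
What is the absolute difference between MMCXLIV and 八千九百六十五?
Convert MMCXLIV (Roman numeral) → 1000 + 1000 + 100 + 40 + 4 = 2144 (decimal)
Convert 八千九百六十五 (Chinese numeral) → 8×1000 + 9×100 + 6×10 + 5 = 8965 (decimal)
Compute |2144 - 8965| = 6821
6821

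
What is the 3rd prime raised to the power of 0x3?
Convert the 3rd prime (prime index) → 5 (decimal)
Convert 0x3 (hexadecimal) → 3 (decimal)
Compute 5 ^ 3 = 125
125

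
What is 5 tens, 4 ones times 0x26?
Convert 5 tens, 4 ones (place-value notation) → 5×10 + 4 = 54 (decimal)
Convert 0x26 (hexadecimal) → 2×16 + 6 = 38 (decimal)
Compute 54 × 38 = 2052
2052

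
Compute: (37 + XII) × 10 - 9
Convert XII (Roman numeral) → 10 + 1 + 1 = 12 (decimal)
Expression in decimal: (37 + 12) × 10 - 9
Parentheses first: 37 + 12 = 49
Multiply: 49 × 10 = 490
Subtract: 490 - 9 = 481
481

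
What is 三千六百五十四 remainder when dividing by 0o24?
Convert 三千六百五十四 (Chinese numeral) → 3×1000 + 6×100 + 5×10 + 4 = 3654 (decimal)
Convert 0o24 (octal) → 2×8 + 4 = 20 (decimal)
Compute 3654 mod 20 = 14
14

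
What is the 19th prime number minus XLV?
The 19th prime number = 67
Convert XLV (Roman numeral) → 40 + 5 = 45 (decimal)
Compute 67 - 45 = 22
22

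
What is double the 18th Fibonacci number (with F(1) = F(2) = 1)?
The 18th Fibonacci number (with F(1) = F(2) = 1) = 2584
Compute 2584 × 2 = 5168
5168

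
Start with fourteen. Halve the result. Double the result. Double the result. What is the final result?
Convert fourteen (English words) → 14 (decimal)
Start: 14
14 ÷ 2 = 7
7 × 2 = 14
14 × 2 = 28
28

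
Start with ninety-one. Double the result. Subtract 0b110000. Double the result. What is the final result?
Convert ninety-one (English words) → 91 (decimal)
Start: 91
91 × 2 = 182
Convert 0b110000 (binary) → 32 + 16 = 48 (decimal)
182 - 48 = 134
134 × 2 = 268
268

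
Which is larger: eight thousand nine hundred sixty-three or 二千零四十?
Convert eight thousand nine hundred sixty-three (English words) → 8×1000 + 9×100 + 63 = 8963 (decimal)
Convert 二千零四十 (Chinese numeral) → 2×1000 + 4×10 = 2040 (decimal)
Compare 8963 vs 2040: larger = 8963
8963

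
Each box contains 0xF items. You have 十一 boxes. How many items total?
Convert 0xF (hexadecimal) → 15 (decimal)
Convert 十一 (Chinese numeral) → 1×10 + 1 = 11 (decimal)
Compute 15 × 11 = 165
165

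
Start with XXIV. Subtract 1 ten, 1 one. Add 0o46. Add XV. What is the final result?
Convert XXIV (Roman numeral) → 10 + 10 + 4 = 24 (decimal)
Start: 24
Convert 1 ten, 1 one (place-value notation) → 1×10 + 1 = 11 (decimal)
24 - 11 = 13
Convert 0o46 (octal) → 4×8 + 6 = 38 (decimal)
13 + 38 = 51
Convert XV (Roman numeral) → 10 + 5 = 15 (decimal)
51 + 15 = 66
66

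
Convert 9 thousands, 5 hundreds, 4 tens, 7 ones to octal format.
Convert 9 thousands, 5 hundreds, 4 tens, 7 ones (place-value notation) → 9×1000 + 5×100 + 4×10 + 7 = 9547 (decimal)
Convert 9547 (decimal) → 9547 = 2×4096 + 2×512 + 5×64 + 1×8 + 3 → 0o22513 (octal)
0o22513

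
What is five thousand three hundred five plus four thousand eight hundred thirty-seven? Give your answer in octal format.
Convert five thousand three hundred five (English words) → 5×1000 + 3×100 + 5 = 5305 (decimal)
Convert four thousand eight hundred thirty-seven (English words) → 4×1000 + 8×100 + 37 = 4837 (decimal)
Compute 5305 + 4837 = 10142
Convert 10142 (decimal) → 10142 = 2×4096 + 3×512 + 6×64 + 3×8 + 6 → 0o23636 (octal)
0o23636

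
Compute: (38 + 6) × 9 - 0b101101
Convert 0b101101 (binary) → 32 + 8 + 4 + 1 = 45 (decimal)
Expression in decimal: (38 + 6) × 9 - 45
Parentheses first: 38 + 6 = 44
Multiply: 44 × 9 = 396
Subtract: 396 - 45 = 351
351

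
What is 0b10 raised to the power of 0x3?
Convert 0b10 (binary) → 2 (decimal)
Convert 0x3 (hexadecimal) → 3 (decimal)
Compute 2 ^ 3 = 8
8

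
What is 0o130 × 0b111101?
Convert 0o130 (octal) → 1×64 + 3×8 = 88 (decimal)
Convert 0b111101 (binary) → 32 + 16 + 8 + 4 + 1 = 61 (decimal)
Compute 88 × 61 = 5368
5368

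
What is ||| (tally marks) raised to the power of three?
Convert ||| (tally marks) → 3 (decimal)
Convert three (English words) → 3 (decimal)
Compute 3 ^ 3 = 27
27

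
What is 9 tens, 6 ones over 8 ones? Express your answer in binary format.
Convert 9 tens, 6 ones (place-value notation) → 9×10 + 6 = 96 (decimal)
Convert 8 ones (place-value notation) → 8 (decimal)
Compute 96 ÷ 8 = 12
Convert 12 (decimal) → 12 = 8 + 4 → 0b1100 (binary)
0b1100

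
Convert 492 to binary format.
Convert 492 (decimal) → 492 = 256 + 128 + 64 + 32 + 8 + 4 → 0b111101100 (binary)
0b111101100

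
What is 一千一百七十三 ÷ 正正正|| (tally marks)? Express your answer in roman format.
Convert 一千一百七十三 (Chinese numeral) → 1×1000 + 1×100 + 7×10 + 3 = 1173 (decimal)
Convert 正正正|| (tally marks) → 5 + 5 + 5 + 2 = 17 (decimal)
Compute 1173 ÷ 17 = 69
Convert 69 (decimal) → 69 = 50 + 10 + 9 → LXIX (Roman numeral)
LXIX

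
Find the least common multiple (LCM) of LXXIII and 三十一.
Convert LXXIII (Roman numeral) → 50 + 10 + 10 + 1 + 1 + 1 = 73 (decimal)
Convert 三十一 (Chinese numeral) → 3×10 + 1 = 31 (decimal)
Compute lcm(73, 31) = 2263
2263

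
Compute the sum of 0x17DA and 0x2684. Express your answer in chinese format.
Convert 0x17DA (hexadecimal) → 1×4096 + 7×256 + 13×16 + 10 = 6106 (decimal)
Convert 0x2684 (hexadecimal) → 2×4096 + 6×256 + 8×16 + 4 = 9860 (decimal)
Compute 6106 + 9860 = 15966
Convert 15966 (decimal) → 15966 = 1×10000 + 5×1000 + 9×100 + 6×10 + 6 → 一万五千九百六十六 (Chinese numeral)
一万五千九百六十六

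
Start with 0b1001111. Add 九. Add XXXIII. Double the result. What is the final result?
Convert 0b1001111 (binary) → 64 + 8 + 4 + 2 + 1 = 79 (decimal)
Start: 79
Convert 九 (Chinese numeral) → 9 (decimal)
79 + 9 = 88
Convert XXXIII (Roman numeral) → 10 + 10 + 10 + 1 + 1 + 1 = 33 (decimal)
88 + 33 = 121
121 × 2 = 242
242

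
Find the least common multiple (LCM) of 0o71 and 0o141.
Convert 0o71 (octal) → 7×8 + 1 = 57 (decimal)
Convert 0o141 (octal) → 1×64 + 4×8 + 1 = 97 (decimal)
Compute lcm(57, 97) = 5529
5529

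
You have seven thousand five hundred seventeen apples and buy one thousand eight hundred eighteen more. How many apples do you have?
Convert seven thousand five hundred seventeen (English words) → 7×1000 + 5×100 + 17 = 7517 (decimal)
Convert one thousand eight hundred eighteen (English words) → 1×1000 + 8×100 + 18 = 1818 (decimal)
Compute 7517 + 1818 = 9335
9335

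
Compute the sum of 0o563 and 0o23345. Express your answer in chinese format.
Convert 0o563 (octal) → 5×64 + 6×8 + 3 = 371 (decimal)
Convert 0o23345 (octal) → 2×4096 + 3×512 + 3×64 + 4×8 + 5 = 9957 (decimal)
Compute 371 + 9957 = 10328
Convert 10328 (decimal) → 10328 = 1×10000 + 3×100 + 2×10 + 8 → 一万零三百二十八 (Chinese numeral)
一万零三百二十八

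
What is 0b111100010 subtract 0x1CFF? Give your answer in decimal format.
Convert 0b111100010 (binary) → 256 + 128 + 64 + 32 + 2 = 482 (decimal)
Convert 0x1CFF (hexadecimal) → 1×4096 + 12×256 + 15×16 + 15 = 7423 (decimal)
Compute 482 - 7423 = -6941
-6941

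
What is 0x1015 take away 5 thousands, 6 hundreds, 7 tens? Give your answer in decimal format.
Convert 0x1015 (hexadecimal) → 1×4096 + 1×16 + 5 = 4117 (decimal)
Convert 5 thousands, 6 hundreds, 7 tens (place-value notation) → 5×1000 + 6×100 + 7×10 = 5670 (decimal)
Compute 4117 - 5670 = -1553
-1553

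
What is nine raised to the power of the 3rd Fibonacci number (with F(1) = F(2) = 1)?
Convert nine (English words) → 9 (decimal)
Convert the 3rd Fibonacci number (with F(1) = F(2) = 1) (Fibonacci index) → 1, 1, 2 → 2 (decimal)
Compute 9 ^ 2 = 81
81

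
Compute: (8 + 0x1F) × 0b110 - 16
Convert 0x1F (hexadecimal) → 1×16 + 15 = 31 (decimal)
Convert 0b110 (binary) → 4 + 2 = 6 (decimal)
Expression in decimal: (8 + 31) × 6 - 16
Parentheses first: 8 + 31 = 39
Multiply: 39 × 6 = 234
Subtract: 234 - 16 = 218
218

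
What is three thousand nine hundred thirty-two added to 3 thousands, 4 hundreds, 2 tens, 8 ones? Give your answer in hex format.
Convert three thousand nine hundred thirty-two (English words) → 3×1000 + 9×100 + 32 = 3932 (decimal)
Convert 3 thousands, 4 hundreds, 2 tens, 8 ones (place-value notation) → 3×1000 + 4×100 + 2×10 + 8 = 3428 (decimal)
Compute 3932 + 3428 = 7360
Convert 7360 (decimal) → 7360 = 1×4096 + 12×256 + 12×16 → 0x1CC0 (hexadecimal)
0x1CC0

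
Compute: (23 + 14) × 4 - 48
Parentheses first: 23 + 14 = 37
Multiply: 37 × 4 = 148
Subtract: 148 - 48 = 100
100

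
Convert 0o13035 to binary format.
Convert 0o13035 (octal) → 1×4096 + 3×512 + 3×8 + 5 = 5661 (decimal)
Convert 5661 (decimal) → 5661 = 4096 + 1024 + 512 + 16 + 8 + 4 + 1 → 0b1011000011101 (binary)
0b1011000011101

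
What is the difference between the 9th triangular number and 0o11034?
Convert the 9th triangular number (triangular index) → 9×10/2 = 45 (decimal)
Convert 0o11034 (octal) → 1×4096 + 1×512 + 3×8 + 4 = 4636 (decimal)
Difference: |45 - 4636| = 4591
4591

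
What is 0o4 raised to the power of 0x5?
Convert 0o4 (octal) → 4 (decimal)
Convert 0x5 (hexadecimal) → 5 (decimal)
Compute 4 ^ 5 = 1024
1024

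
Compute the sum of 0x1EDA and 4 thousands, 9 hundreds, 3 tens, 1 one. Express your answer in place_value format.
Convert 0x1EDA (hexadecimal) → 1×4096 + 14×256 + 13×16 + 10 = 7898 (decimal)
Convert 4 thousands, 9 hundreds, 3 tens, 1 one (place-value notation) → 4×1000 + 9×100 + 3×10 + 1 = 4931 (decimal)
Compute 7898 + 4931 = 12829
Convert 12829 (decimal) → 12829 = 12×1000 + 8×100 + 2×10 + 9 → 12 thousands, 8 hundreds, 2 tens, 9 ones (place-value notation)
12 thousands, 8 hundreds, 2 tens, 9 ones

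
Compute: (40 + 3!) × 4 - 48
Convert 3! (factorial) → 6 (decimal)
Expression in decimal: (40 + 6) × 4 - 48
Parentheses first: 40 + 6 = 46
Multiply: 46 × 4 = 184
Subtract: 184 - 48 = 136
136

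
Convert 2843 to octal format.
Convert 2843 (decimal) → 2843 = 5×512 + 4×64 + 3×8 + 3 → 0o5433 (octal)
0o5433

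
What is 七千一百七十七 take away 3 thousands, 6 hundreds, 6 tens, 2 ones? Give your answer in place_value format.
Convert 七千一百七十七 (Chinese numeral) → 7×1000 + 1×100 + 7×10 + 7 = 7177 (decimal)
Convert 3 thousands, 6 hundreds, 6 tens, 2 ones (place-value notation) → 3×1000 + 6×100 + 6×10 + 2 = 3662 (decimal)
Compute 7177 - 3662 = 3515
Convert 3515 (decimal) → 3515 = 3×1000 + 5×100 + 1×10 + 5 → 3 thousands, 5 hundreds, 1 ten, 5 ones (place-value notation)
3 thousands, 5 hundreds, 1 ten, 5 ones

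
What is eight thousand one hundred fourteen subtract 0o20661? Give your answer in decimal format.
Convert eight thousand one hundred fourteen (English words) → 8×1000 + 1×100 + 14 = 8114 (decimal)
Convert 0o20661 (octal) → 2×4096 + 6×64 + 6×8 + 1 = 8625 (decimal)
Compute 8114 - 8625 = -511
-511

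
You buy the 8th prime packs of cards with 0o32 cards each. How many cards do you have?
Convert 0o32 (octal) → 3×8 + 2 = 26 (decimal)
Convert the 8th prime (prime index) → 19 (decimal)
Compute 26 × 19 = 494
494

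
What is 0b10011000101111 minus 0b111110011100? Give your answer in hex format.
Convert 0b10011000101111 (binary) → 8192 + 1024 + 512 + 32 + 8 + 4 + 2 + 1 = 9775 (decimal)
Convert 0b111110011100 (binary) → 2048 + 1024 + 512 + 256 + 128 + 16 + 8 + 4 = 3996 (decimal)
Compute 9775 - 3996 = 5779
Convert 5779 (decimal) → 5779 = 1×4096 + 6×256 + 9×16 + 3 → 0x1693 (hexadecimal)
0x1693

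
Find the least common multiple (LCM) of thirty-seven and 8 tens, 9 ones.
Convert thirty-seven (English words) → 37 (decimal)
Convert 8 tens, 9 ones (place-value notation) → 8×10 + 9 = 89 (decimal)
Compute lcm(37, 89) = 3293
3293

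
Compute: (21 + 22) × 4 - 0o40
Convert 0o40 (octal) → 4×8 = 32 (decimal)
Expression in decimal: (21 + 22) × 4 - 32
Parentheses first: 21 + 22 = 43
Multiply: 43 × 4 = 172
Subtract: 172 - 32 = 140
140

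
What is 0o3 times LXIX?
Convert 0o3 (octal) → 3 (decimal)
Convert LXIX (Roman numeral) → 50 + 10 + 9 = 69 (decimal)
Compute 3 × 69 = 207
207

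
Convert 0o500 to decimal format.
Convert 0o500 (octal) → 5×64 = 320 (decimal)
320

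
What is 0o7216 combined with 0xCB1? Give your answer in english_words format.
Convert 0o7216 (octal) → 7×512 + 2×64 + 1×8 + 6 = 3726 (decimal)
Convert 0xCB1 (hexadecimal) → 12×256 + 11×16 + 1 = 3249 (decimal)
Compute 3726 + 3249 = 6975
Convert 6975 (decimal) → 6975 = 6×1000 + 9×100 + 75 → six thousand nine hundred seventy-five (English words)
six thousand nine hundred seventy-five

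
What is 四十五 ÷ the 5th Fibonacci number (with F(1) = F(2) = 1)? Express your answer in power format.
Convert 四十五 (Chinese numeral) → 4×10 + 5 = 45 (decimal)
Convert the 5th Fibonacci number (with F(1) = F(2) = 1) (Fibonacci index) → 1, 1, 2, 3, 5 → 5 (decimal)
Compute 45 ÷ 5 = 9
Convert 9 (decimal) → 3^2 (power)
3^2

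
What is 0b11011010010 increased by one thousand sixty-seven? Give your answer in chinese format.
Convert 0b11011010010 (binary) → 1024 + 512 + 128 + 64 + 16 + 2 = 1746 (decimal)
Convert one thousand sixty-seven (English words) → 1×1000 + 67 = 1067 (decimal)
Compute 1746 + 1067 = 2813
Convert 2813 (decimal) → 2813 = 2×1000 + 8×100 + 1×10 + 3 → 二千八百一十三 (Chinese numeral)
二千八百一十三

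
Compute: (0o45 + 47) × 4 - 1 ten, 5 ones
Convert 0o45 (octal) → 4×8 + 5 = 37 (decimal)
Convert 1 ten, 5 ones (place-value notation) → 1×10 + 5 = 15 (decimal)
Expression in decimal: (37 + 47) × 4 - 15
Parentheses first: 37 + 47 = 84
Multiply: 84 × 4 = 336
Subtract: 336 - 15 = 321
321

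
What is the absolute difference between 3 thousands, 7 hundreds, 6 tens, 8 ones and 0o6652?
Convert 3 thousands, 7 hundreds, 6 tens, 8 ones (place-value notation) → 3×1000 + 7×100 + 6×10 + 8 = 3768 (decimal)
Convert 0o6652 (octal) → 6×512 + 6×64 + 5×8 + 2 = 3498 (decimal)
Compute |3768 - 3498| = 270
270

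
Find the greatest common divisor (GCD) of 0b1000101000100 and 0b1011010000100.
Convert 0b1000101000100 (binary) → 4096 + 256 + 64 + 4 = 4420 (decimal)
Convert 0b1011010000100 (binary) → 4096 + 1024 + 512 + 128 + 4 = 5764 (decimal)
Compute gcd(4420, 5764) = 4
4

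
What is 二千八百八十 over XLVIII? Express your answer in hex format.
Convert 二千八百八十 (Chinese numeral) → 2×1000 + 8×100 + 8×10 = 2880 (decimal)
Convert XLVIII (Roman numeral) → 40 + 5 + 1 + 1 + 1 = 48 (decimal)
Compute 2880 ÷ 48 = 60
Convert 60 (decimal) → 60 = 3×16 + 12 → 0x3C (hexadecimal)
0x3C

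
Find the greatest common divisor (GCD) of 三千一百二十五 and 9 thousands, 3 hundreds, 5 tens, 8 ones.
Convert 三千一百二十五 (Chinese numeral) → 3×1000 + 1×100 + 2×10 + 5 = 3125 (decimal)
Convert 9 thousands, 3 hundreds, 5 tens, 8 ones (place-value notation) → 9×1000 + 3×100 + 5×10 + 8 = 9358 (decimal)
Compute gcd(3125, 9358) = 1
1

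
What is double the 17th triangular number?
The 17th triangular number = 17×18/2 = 153
Compute 153 × 2 = 306
306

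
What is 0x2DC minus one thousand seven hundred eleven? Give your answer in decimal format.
Convert 0x2DC (hexadecimal) → 2×256 + 13×16 + 12 = 732 (decimal)
Convert one thousand seven hundred eleven (English words) → 1×1000 + 7×100 + 11 = 1711 (decimal)
Compute 732 - 1711 = -979
-979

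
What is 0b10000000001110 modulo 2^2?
Convert 0b10000000001110 (binary) → 8192 + 8 + 4 + 2 = 8206 (decimal)
Convert 2^2 (power) → 4 (decimal)
Compute 8206 mod 4 = 2
2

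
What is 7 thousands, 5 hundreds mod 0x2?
Convert 7 thousands, 5 hundreds (place-value notation) → 7×1000 + 5×100 = 7500 (decimal)
Convert 0x2 (hexadecimal) → 2 (decimal)
Compute 7500 mod 2 = 0
0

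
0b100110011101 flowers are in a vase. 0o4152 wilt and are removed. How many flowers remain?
Convert 0b100110011101 (binary) → 2048 + 256 + 128 + 16 + 8 + 4 + 1 = 2461 (decimal)
Convert 0o4152 (octal) → 4×512 + 1×64 + 5×8 + 2 = 2154 (decimal)
Compute 2461 - 2154 = 307
307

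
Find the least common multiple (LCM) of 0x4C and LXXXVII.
Convert 0x4C (hexadecimal) → 4×16 + 12 = 76 (decimal)
Convert LXXXVII (Roman numeral) → 50 + 10 + 10 + 10 + 5 + 1 + 1 = 87 (decimal)
Compute lcm(76, 87) = 6612
6612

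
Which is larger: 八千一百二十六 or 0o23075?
Convert 八千一百二十六 (Chinese numeral) → 8×1000 + 1×100 + 2×10 + 6 = 8126 (decimal)
Convert 0o23075 (octal) → 2×4096 + 3×512 + 7×8 + 5 = 9789 (decimal)
Compare 8126 vs 9789: larger = 9789
9789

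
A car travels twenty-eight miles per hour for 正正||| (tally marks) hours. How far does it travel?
Convert twenty-eight (English words) → 28 (decimal)
Convert 正正||| (tally marks) → 5 + 5 + 3 = 13 (decimal)
Compute 28 × 13 = 364
364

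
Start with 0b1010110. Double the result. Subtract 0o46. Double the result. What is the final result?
Convert 0b1010110 (binary) → 64 + 16 + 4 + 2 = 86 (decimal)
Start: 86
86 × 2 = 172
Convert 0o46 (octal) → 4×8 + 6 = 38 (decimal)
172 - 38 = 134
134 × 2 = 268
268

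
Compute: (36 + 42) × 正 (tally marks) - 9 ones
Convert 正 (tally marks) → 5 (decimal)
Convert 9 ones (place-value notation) → 9 (decimal)
Expression in decimal: (36 + 42) × 5 - 9
Parentheses first: 36 + 42 = 78
Multiply: 78 × 5 = 390
Subtract: 390 - 9 = 381
381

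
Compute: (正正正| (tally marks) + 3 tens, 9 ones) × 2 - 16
Convert 正正正| (tally marks) → 5 + 5 + 5 + 1 = 16 (decimal)
Convert 3 tens, 9 ones (place-value notation) → 3×10 + 9 = 39 (decimal)
Expression in decimal: (16 + 39) × 2 - 16
Parentheses first: 16 + 39 = 55
Multiply: 55 × 2 = 110
Subtract: 110 - 16 = 94
94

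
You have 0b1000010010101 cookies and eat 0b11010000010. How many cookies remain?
Convert 0b1000010010101 (binary) → 4096 + 128 + 16 + 4 + 1 = 4245 (decimal)
Convert 0b11010000010 (binary) → 1024 + 512 + 128 + 2 = 1666 (decimal)
Compute 4245 - 1666 = 2579
2579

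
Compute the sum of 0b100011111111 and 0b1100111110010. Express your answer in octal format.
Convert 0b100011111111 (binary) → 2048 + 128 + 64 + 32 + 16 + 8 + 4 + 2 + 1 = 2303 (decimal)
Convert 0b1100111110010 (binary) → 4096 + 2048 + 256 + 128 + 64 + 32 + 16 + 2 = 6642 (decimal)
Compute 2303 + 6642 = 8945
Convert 8945 (decimal) → 8945 = 2×4096 + 1×512 + 3×64 + 6×8 + 1 → 0o21361 (octal)
0o21361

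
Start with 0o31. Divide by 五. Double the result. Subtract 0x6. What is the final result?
Convert 0o31 (octal) → 3×8 + 1 = 25 (decimal)
Start: 25
Convert 五 (Chinese numeral) → 5 (decimal)
25 ÷ 5 = 5
5 × 2 = 10
Convert 0x6 (hexadecimal) → 6 (decimal)
10 - 6 = 4
4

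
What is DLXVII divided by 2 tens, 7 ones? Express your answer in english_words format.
Convert DLXVII (Roman numeral) → 500 + 50 + 10 + 5 + 1 + 1 = 567 (decimal)
Convert 2 tens, 7 ones (place-value notation) → 2×10 + 7 = 27 (decimal)
Compute 567 ÷ 27 = 21
Convert 21 (decimal) → twenty-one (English words)
twenty-one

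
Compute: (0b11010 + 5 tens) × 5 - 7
Convert 0b11010 (binary) → 16 + 8 + 2 = 26 (decimal)
Convert 5 tens (place-value notation) → 5×10 = 50 (decimal)
Expression in decimal: (26 + 50) × 5 - 7
Parentheses first: 26 + 50 = 76
Multiply: 76 × 5 = 380
Subtract: 380 - 7 = 373
373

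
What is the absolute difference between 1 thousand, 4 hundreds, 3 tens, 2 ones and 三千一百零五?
Convert 1 thousand, 4 hundreds, 3 tens, 2 ones (place-value notation) → 1×1000 + 4×100 + 3×10 + 2 = 1432 (decimal)
Convert 三千一百零五 (Chinese numeral) → 3×1000 + 1×100 + 5 = 3105 (decimal)
Compute |1432 - 3105| = 1673
1673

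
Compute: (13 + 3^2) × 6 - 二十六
Convert 3^2 (power) → 9 (decimal)
Convert 二十六 (Chinese numeral) → 2×10 + 6 = 26 (decimal)
Expression in decimal: (13 + 9) × 6 - 26
Parentheses first: 13 + 9 = 22
Multiply: 22 × 6 = 132
Subtract: 132 - 26 = 106
106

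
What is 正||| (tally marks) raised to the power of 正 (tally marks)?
Convert 正||| (tally marks) → 5 + 3 = 8 (decimal)
Convert 正 (tally marks) → 5 (decimal)
Compute 8 ^ 5 = 32768
32768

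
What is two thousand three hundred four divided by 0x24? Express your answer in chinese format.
Convert two thousand three hundred four (English words) → 2×1000 + 3×100 + 4 = 2304 (decimal)
Convert 0x24 (hexadecimal) → 2×16 + 4 = 36 (decimal)
Compute 2304 ÷ 36 = 64
Convert 64 (decimal) → 64 = 6×10 + 4 → 六十四 (Chinese numeral)
六十四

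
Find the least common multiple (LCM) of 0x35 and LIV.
Convert 0x35 (hexadecimal) → 3×16 + 5 = 53 (decimal)
Convert LIV (Roman numeral) → 50 + 4 = 54 (decimal)
Compute lcm(53, 54) = 2862
2862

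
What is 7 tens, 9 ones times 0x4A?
Convert 7 tens, 9 ones (place-value notation) → 7×10 + 9 = 79 (decimal)
Convert 0x4A (hexadecimal) → 4×16 + 10 = 74 (decimal)
Compute 79 × 74 = 5846
5846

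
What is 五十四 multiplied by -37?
Convert 五十四 (Chinese numeral) → 5×10 + 4 = 54 (decimal)
Compute 54 × -37 = -1998
-1998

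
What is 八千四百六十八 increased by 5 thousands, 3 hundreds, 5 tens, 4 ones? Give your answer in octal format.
Convert 八千四百六十八 (Chinese numeral) → 8×1000 + 4×100 + 6×10 + 8 = 8468 (decimal)
Convert 5 thousands, 3 hundreds, 5 tens, 4 ones (place-value notation) → 5×1000 + 3×100 + 5×10 + 4 = 5354 (decimal)
Compute 8468 + 5354 = 13822
Convert 13822 (decimal) → 13822 = 3×4096 + 2×512 + 7×64 + 7×8 + 6 → 0o32776 (octal)
0o32776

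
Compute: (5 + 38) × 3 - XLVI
Convert XLVI (Roman numeral) → 40 + 5 + 1 = 46 (decimal)
Expression in decimal: (5 + 38) × 3 - 46
Parentheses first: 5 + 38 = 43
Multiply: 43 × 3 = 129
Subtract: 129 - 46 = 83
83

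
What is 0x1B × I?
Convert 0x1B (hexadecimal) → 1×16 + 11 = 27 (decimal)
Convert I (Roman numeral) → 1 (decimal)
Compute 27 × 1 = 27
27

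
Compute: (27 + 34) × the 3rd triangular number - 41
Convert the 3rd triangular number (triangular index) → 3×4/2 = 6 (decimal)
Expression in decimal: (27 + 34) × 6 - 41
Parentheses first: 27 + 34 = 61
Multiply: 61 × 6 = 366
Subtract: 366 - 41 = 325
325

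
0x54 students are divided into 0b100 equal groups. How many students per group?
Convert 0x54 (hexadecimal) → 5×16 + 4 = 84 (decimal)
Convert 0b100 (binary) → 4 (decimal)
Compute 84 ÷ 4 = 21
21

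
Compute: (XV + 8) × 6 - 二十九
Convert XV (Roman numeral) → 10 + 5 = 15 (decimal)
Convert 二十九 (Chinese numeral) → 2×10 + 9 = 29 (decimal)
Expression in decimal: (15 + 8) × 6 - 29
Parentheses first: 15 + 8 = 23
Multiply: 23 × 6 = 138
Subtract: 138 - 29 = 109
109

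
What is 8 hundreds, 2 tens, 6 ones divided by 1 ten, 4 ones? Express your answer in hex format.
Convert 8 hundreds, 2 tens, 6 ones (place-value notation) → 8×100 + 2×10 + 6 = 826 (decimal)
Convert 1 ten, 4 ones (place-value notation) → 1×10 + 4 = 14 (decimal)
Compute 826 ÷ 14 = 59
Convert 59 (decimal) → 59 = 3×16 + 11 → 0x3B (hexadecimal)
0x3B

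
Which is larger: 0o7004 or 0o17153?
Convert 0o7004 (octal) → 7×512 + 4 = 3588 (decimal)
Convert 0o17153 (octal) → 1×4096 + 7×512 + 1×64 + 5×8 + 3 = 7787 (decimal)
Compare 3588 vs 7787: larger = 7787
7787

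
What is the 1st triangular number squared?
The 1st triangular number = 1×2/2 = 1
Compute 1² = 1 × 1 = 1
1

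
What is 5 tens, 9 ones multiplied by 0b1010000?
Convert 5 tens, 9 ones (place-value notation) → 5×10 + 9 = 59 (decimal)
Convert 0b1010000 (binary) → 64 + 16 = 80 (decimal)
Compute 59 × 80 = 4720
4720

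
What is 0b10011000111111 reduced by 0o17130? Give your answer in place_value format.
Convert 0b10011000111111 (binary) → 8192 + 1024 + 512 + 32 + 16 + 8 + 4 + 2 + 1 = 9791 (decimal)
Convert 0o17130 (octal) → 1×4096 + 7×512 + 1×64 + 3×8 = 7768 (decimal)
Compute 9791 - 7768 = 2023
Convert 2023 (decimal) → 2023 = 2×1000 + 2×10 + 3 → 2 thousands, 2 tens, 3 ones (place-value notation)
2 thousands, 2 tens, 3 ones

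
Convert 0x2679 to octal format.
Convert 0x2679 (hexadecimal) → 2×4096 + 6×256 + 7×16 + 9 = 9849 (decimal)
Convert 9849 (decimal) → 9849 = 2×4096 + 3×512 + 1×64 + 7×8 + 1 → 0o23171 (octal)
0o23171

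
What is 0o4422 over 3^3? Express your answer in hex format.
Convert 0o4422 (octal) → 4×512 + 4×64 + 2×8 + 2 = 2322 (decimal)
Convert 3^3 (power) → 27 (decimal)
Compute 2322 ÷ 27 = 86
Convert 86 (decimal) → 86 = 5×16 + 6 → 0x56 (hexadecimal)
0x56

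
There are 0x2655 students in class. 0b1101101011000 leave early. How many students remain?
Convert 0x2655 (hexadecimal) → 2×4096 + 6×256 + 5×16 + 5 = 9813 (decimal)
Convert 0b1101101011000 (binary) → 4096 + 2048 + 512 + 256 + 64 + 16 + 8 = 7000 (decimal)
Compute 9813 - 7000 = 2813
2813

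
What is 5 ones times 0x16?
Convert 5 ones (place-value notation) → 5 (decimal)
Convert 0x16 (hexadecimal) → 1×16 + 6 = 22 (decimal)
Compute 5 × 22 = 110
110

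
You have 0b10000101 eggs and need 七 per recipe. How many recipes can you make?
Convert 0b10000101 (binary) → 128 + 4 + 1 = 133 (decimal)
Convert 七 (Chinese numeral) → 7 (decimal)
Compute 133 ÷ 7 = 19
19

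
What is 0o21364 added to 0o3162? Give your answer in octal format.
Convert 0o21364 (octal) → 2×4096 + 1×512 + 3×64 + 6×8 + 4 = 8948 (decimal)
Convert 0o3162 (octal) → 3×512 + 1×64 + 6×8 + 2 = 1650 (decimal)
Compute 8948 + 1650 = 10598
Convert 10598 (decimal) → 10598 = 2×4096 + 4×512 + 5×64 + 4×8 + 6 → 0o24546 (octal)
0o24546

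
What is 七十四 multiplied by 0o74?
Convert 七十四 (Chinese numeral) → 7×10 + 4 = 74 (decimal)
Convert 0o74 (octal) → 7×8 + 4 = 60 (decimal)
Compute 74 × 60 = 4440
4440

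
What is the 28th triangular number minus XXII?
The 28th triangular number = 28×29/2 = 406
Convert XXII (Roman numeral) → 10 + 10 + 1 + 1 = 22 (decimal)
Compute 406 - 22 = 384
384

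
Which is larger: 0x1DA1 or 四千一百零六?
Convert 0x1DA1 (hexadecimal) → 1×4096 + 13×256 + 10×16 + 1 = 7585 (decimal)
Convert 四千一百零六 (Chinese numeral) → 4×1000 + 1×100 + 6 = 4106 (decimal)
Compare 7585 vs 4106: larger = 7585
7585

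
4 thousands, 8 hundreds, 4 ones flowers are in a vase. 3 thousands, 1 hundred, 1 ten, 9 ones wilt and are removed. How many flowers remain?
Convert 4 thousands, 8 hundreds, 4 ones (place-value notation) → 4×1000 + 8×100 + 4 = 4804 (decimal)
Convert 3 thousands, 1 hundred, 1 ten, 9 ones (place-value notation) → 3×1000 + 1×100 + 1×10 + 9 = 3119 (decimal)
Compute 4804 - 3119 = 1685
1685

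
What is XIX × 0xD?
Convert XIX (Roman numeral) → 10 + 9 = 19 (decimal)
Convert 0xD (hexadecimal) → 13 (decimal)
Compute 19 × 13 = 247
247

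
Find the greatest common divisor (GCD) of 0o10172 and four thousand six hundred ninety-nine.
Convert 0o10172 (octal) → 1×4096 + 1×64 + 7×8 + 2 = 4218 (decimal)
Convert four thousand six hundred ninety-nine (English words) → 4×1000 + 6×100 + 99 = 4699 (decimal)
Compute gcd(4218, 4699) = 37
37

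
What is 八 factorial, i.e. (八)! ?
Convert 八 (Chinese numeral) → 8 (decimal)
Compute 8! = 40320
40320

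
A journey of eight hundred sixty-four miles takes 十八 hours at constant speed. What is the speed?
Convert eight hundred sixty-four (English words) → 8×100 + 64 = 864 (decimal)
Convert 十八 (Chinese numeral) → 1×10 + 8 = 18 (decimal)
Compute 864 ÷ 18 = 48
48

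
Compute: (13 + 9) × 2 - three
Convert three (English words) → 3 (decimal)
Expression in decimal: (13 + 9) × 2 - 3
Parentheses first: 13 + 9 = 22
Multiply: 22 × 2 = 44
Subtract: 44 - 3 = 41
41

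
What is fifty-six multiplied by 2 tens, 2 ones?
Convert fifty-six (English words) → 56 (decimal)
Convert 2 tens, 2 ones (place-value notation) → 2×10 + 2 = 22 (decimal)
Compute 56 × 22 = 1232
1232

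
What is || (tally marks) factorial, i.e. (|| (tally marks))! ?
Convert || (tally marks) → 2 (decimal)
Compute 2! = 2
2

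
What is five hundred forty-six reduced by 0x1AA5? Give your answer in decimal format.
Convert five hundred forty-six (English words) → 5×100 + 46 = 546 (decimal)
Convert 0x1AA5 (hexadecimal) → 1×4096 + 10×256 + 10×16 + 5 = 6821 (decimal)
Compute 546 - 6821 = -6275
-6275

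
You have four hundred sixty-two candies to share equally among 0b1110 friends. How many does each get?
Convert four hundred sixty-two (English words) → 4×100 + 62 = 462 (decimal)
Convert 0b1110 (binary) → 8 + 4 + 2 = 14 (decimal)
Compute 462 ÷ 14 = 33
33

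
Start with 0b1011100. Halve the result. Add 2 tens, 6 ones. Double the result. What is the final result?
Convert 0b1011100 (binary) → 64 + 16 + 8 + 4 = 92 (decimal)
Start: 92
92 ÷ 2 = 46
Convert 2 tens, 6 ones (place-value notation) → 2×10 + 6 = 26 (decimal)
46 + 26 = 72
72 × 2 = 144
144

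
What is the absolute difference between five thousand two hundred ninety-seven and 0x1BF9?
Convert five thousand two hundred ninety-seven (English words) → 5×1000 + 2×100 + 97 = 5297 (decimal)
Convert 0x1BF9 (hexadecimal) → 1×4096 + 11×256 + 15×16 + 9 = 7161 (decimal)
Compute |5297 - 7161| = 1864
1864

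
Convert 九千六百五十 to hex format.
Convert 九千六百五十 (Chinese numeral) → 9×1000 + 6×100 + 5×10 = 9650 (decimal)
Convert 9650 (decimal) → 9650 = 2×4096 + 5×256 + 11×16 + 2 → 0x25B2 (hexadecimal)
0x25B2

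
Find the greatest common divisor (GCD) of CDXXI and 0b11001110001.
Convert CDXXI (Roman numeral) → 400 + 10 + 10 + 1 = 421 (decimal)
Convert 0b11001110001 (binary) → 1024 + 512 + 64 + 32 + 16 + 1 = 1649 (decimal)
Compute gcd(421, 1649) = 1
1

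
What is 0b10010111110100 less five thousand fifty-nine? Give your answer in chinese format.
Convert 0b10010111110100 (binary) → 8192 + 1024 + 256 + 128 + 64 + 32 + 16 + 4 = 9716 (decimal)
Convert five thousand fifty-nine (English words) → 5×1000 + 59 = 5059 (decimal)
Compute 9716 - 5059 = 4657
Convert 4657 (decimal) → 4657 = 4×1000 + 6×100 + 5×10 + 7 → 四千六百五十七 (Chinese numeral)
四千六百五十七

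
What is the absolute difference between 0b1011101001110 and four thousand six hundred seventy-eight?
Convert 0b1011101001110 (binary) → 4096 + 1024 + 512 + 256 + 64 + 8 + 4 + 2 = 5966 (decimal)
Convert four thousand six hundred seventy-eight (English words) → 4×1000 + 6×100 + 78 = 4678 (decimal)
Compute |5966 - 4678| = 1288
1288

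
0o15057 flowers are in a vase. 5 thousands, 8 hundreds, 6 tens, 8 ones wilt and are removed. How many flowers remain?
Convert 0o15057 (octal) → 1×4096 + 5×512 + 5×8 + 7 = 6703 (decimal)
Convert 5 thousands, 8 hundreds, 6 tens, 8 ones (place-value notation) → 5×1000 + 8×100 + 6×10 + 8 = 5868 (decimal)
Compute 6703 - 5868 = 835
835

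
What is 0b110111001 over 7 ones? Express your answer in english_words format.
Convert 0b110111001 (binary) → 256 + 128 + 32 + 16 + 8 + 1 = 441 (decimal)
Convert 7 ones (place-value notation) → 7 (decimal)
Compute 441 ÷ 7 = 63
Convert 63 (decimal) → sixty-three (English words)
sixty-three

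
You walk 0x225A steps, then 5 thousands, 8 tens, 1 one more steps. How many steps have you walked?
Convert 0x225A (hexadecimal) → 2×4096 + 2×256 + 5×16 + 10 = 8794 (decimal)
Convert 5 thousands, 8 tens, 1 one (place-value notation) → 5×1000 + 8×10 + 1 = 5081 (decimal)
Compute 8794 + 5081 = 13875
13875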